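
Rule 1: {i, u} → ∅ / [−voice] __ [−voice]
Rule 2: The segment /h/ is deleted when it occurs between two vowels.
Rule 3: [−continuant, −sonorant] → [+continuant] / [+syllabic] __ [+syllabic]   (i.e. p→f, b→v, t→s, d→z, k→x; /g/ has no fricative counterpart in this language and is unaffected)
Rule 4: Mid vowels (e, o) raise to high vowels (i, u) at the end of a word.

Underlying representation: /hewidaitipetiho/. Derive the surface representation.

Rule 1 (high vowel syncope): /i/ is a high vowel flanked by voiceless consonants /t/ and /p/, so it deletes. /i/ is a high vowel flanked by voiceless consonants /t/ and /h/, so it deletes. /hewidaitipetiho/ → hewidaitpetho.
Rule 2 (intervocalic h-deletion): no segment meets the environment; /hewidaitpetho/ is unchanged.
Rule 3 (intervocalic spirantization): /d/ is a stop between vowels /i/ and /a/, so it spirantizes to the fricative [z]. /hewidaitpetho/ → hewizaitpetho.
Rule 4 (final vowel raising): /o/ is a mid vowel in word-final position, so it raises to [u]. /hewizaitpetho/ → hewizaitpethu.

hewizaitpethu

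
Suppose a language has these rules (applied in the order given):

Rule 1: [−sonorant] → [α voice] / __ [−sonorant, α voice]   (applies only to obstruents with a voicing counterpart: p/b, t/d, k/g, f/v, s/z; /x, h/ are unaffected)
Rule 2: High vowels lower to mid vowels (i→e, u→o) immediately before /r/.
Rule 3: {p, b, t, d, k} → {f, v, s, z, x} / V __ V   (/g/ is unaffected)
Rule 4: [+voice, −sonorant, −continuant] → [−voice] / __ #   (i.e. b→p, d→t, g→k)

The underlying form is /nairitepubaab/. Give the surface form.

naerisefuvaap

Rule 1 (regressive voicing assimilation): no segment meets the environment; /nairitepubaab/ is unchanged.
Rule 2 (pre-rhotic lowering): /i/ is a high vowel immediately before /r/, so it lowers to [e]. /nairitepubaab/ → naeritepubaab.
Rule 3 (intervocalic spirantization): /t/ is a stop between vowels /i/ and /e/, so it spirantizes to the fricative [s]. /p/ is a stop between vowels /e/ and /u/, so it spirantizes to the fricative [f]. /b/ is a stop between vowels /u/ and /a/, so it spirantizes to the fricative [v]. /naeritepubaab/ → naerisefuvaab.
Rule 4 (final devoicing): /b/ is a voiced stop in word-final position, so it devoices to [p]. /naerisefuvaab/ → naerisefuvaap.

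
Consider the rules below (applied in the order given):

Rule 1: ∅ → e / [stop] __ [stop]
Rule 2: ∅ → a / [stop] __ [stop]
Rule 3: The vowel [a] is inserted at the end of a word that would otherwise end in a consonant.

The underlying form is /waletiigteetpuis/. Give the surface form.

Rule 1 (stop-cluster e-epenthesis): /g/ and /t/ form a stop–stop cluster, so [e] is inserted between them. /t/ and /p/ form a stop–stop cluster, so [e] is inserted between them. /waletiigteetpuis/ → waletiigeteetepuis.
Rule 2 (stop-cluster a-epenthesis): no segment meets the environment; /waletiigeteetepuis/ is unchanged.
Rule 3 (final a-epenthesis): the form ends in the consonant /s/, so [a] is inserted word-finally. /waletiigeteetepuis/ → waletiigeteetepuisa.

waletiigeteetepuisa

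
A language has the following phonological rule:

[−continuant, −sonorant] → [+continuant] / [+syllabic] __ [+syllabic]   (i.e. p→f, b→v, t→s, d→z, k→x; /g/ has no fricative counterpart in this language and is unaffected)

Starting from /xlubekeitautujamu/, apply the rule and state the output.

/b/ is a stop between vowels /u/ and /e/, so it spirantizes to the fricative [v].
/k/ is a stop between vowels /e/ and /e/, so it spirantizes to the fricative [x].
/t/ is a stop between vowels /i/ and /a/, so it spirantizes to the fricative [s].
/t/ is a stop between vowels /u/ and /u/, so it spirantizes to the fricative [s].
Surface form: [xluvexeisausujamu].

xluvexeisausujamu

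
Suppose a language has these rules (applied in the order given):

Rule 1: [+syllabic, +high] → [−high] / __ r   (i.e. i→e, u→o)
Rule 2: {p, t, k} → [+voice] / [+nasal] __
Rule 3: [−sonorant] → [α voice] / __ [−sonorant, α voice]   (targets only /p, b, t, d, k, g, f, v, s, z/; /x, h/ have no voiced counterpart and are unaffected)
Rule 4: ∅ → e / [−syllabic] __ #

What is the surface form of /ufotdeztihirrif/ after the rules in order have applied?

ufoddestiherrife

Rule 1 (pre-rhotic lowering): /i/ is a high vowel immediately before /r/, so it lowers to [e]. /ufotdeztihirrif/ → ufotdeztiherrif.
Rule 2 (post-nasal voicing): no segment meets the environment; /ufotdeztiherrif/ is unchanged.
Rule 3 (regressive voicing assimilation): /t/ precedes the voiced obstruent /d/, so it voices to [d] by assimilation. /z/ precedes the voiceless obstruent /t/, so it devoices to [s] by assimilation. /ufotdeztiherrif/ → ufoddestiherrif.
Rule 4 (final e-epenthesis): the form ends in the consonant /f/, so [e] is inserted word-finally. /ufoddestiherrif/ → ufoddestiherrife.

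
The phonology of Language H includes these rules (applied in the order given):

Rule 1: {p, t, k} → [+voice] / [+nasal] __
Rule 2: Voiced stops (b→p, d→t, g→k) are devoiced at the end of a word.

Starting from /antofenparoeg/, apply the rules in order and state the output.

andofenbaroek

Rule 1 (post-nasal voicing): /t/ is a voiceless stop immediately after the nasal /n/, so it voices to [d]. /p/ is a voiceless stop immediately after the nasal /n/, so it voices to [b]. /antofenparoeg/ → andofenbaroeg.
Rule 2 (final devoicing): /g/ is a voiced stop in word-final position, so it devoices to [k]. /andofenbaroeg/ → andofenbaroek.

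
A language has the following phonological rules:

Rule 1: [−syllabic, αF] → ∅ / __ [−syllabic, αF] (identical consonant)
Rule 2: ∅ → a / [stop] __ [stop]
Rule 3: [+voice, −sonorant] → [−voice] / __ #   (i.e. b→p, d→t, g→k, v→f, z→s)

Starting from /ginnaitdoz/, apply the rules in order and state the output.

ginaitados

Rule 1 (degemination): /nn/ is a geminate; the first /n/ deletes. /ginnaitdoz/ → ginaitdoz.
Rule 2 (stop-cluster a-epenthesis): /t/ and /d/ form a stop–stop cluster, so [a] is inserted between them. /ginaitdoz/ → ginaitadoz.
Rule 3 (final devoicing): /z/ is a voiced obstruent in word-final position, so it devoices to [s]. /ginaitadoz/ → ginaitados.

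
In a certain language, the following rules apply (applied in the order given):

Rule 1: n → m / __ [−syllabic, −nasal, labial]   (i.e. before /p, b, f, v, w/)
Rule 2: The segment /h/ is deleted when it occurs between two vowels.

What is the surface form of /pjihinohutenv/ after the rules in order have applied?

pjiinoutemv

Rule 1 (nasal place assimilation): /n/ precedes the labial consonant /v/, so it assimilates in place to [m]. /pjihinohutenv/ → pjihinohutemv.
Rule 2 (intervocalic h-deletion): /h/ occurs between vowels /i/ and /i/, so it deletes. /h/ occurs between vowels /o/ and /u/, so it deletes. /pjihinohutemv/ → pjiinoutemv.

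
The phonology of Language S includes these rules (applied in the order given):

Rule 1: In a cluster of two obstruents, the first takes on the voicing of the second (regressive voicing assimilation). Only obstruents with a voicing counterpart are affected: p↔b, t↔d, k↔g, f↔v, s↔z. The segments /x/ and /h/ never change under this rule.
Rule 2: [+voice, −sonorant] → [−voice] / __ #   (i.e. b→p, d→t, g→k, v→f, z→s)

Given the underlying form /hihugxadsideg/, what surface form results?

Rule 1 (regressive voicing assimilation): /g/ precedes the voiceless obstruent /x/, so it devoices to [k] by assimilation. /d/ precedes the voiceless obstruent /s/, so it devoices to [t] by assimilation. /hihugxadsideg/ → hihukxatsideg.
Rule 2 (final devoicing): /g/ is a voiced obstruent in word-final position, so it devoices to [k]. /hihukxatsideg/ → hihukxatsidek.

hihukxatsidek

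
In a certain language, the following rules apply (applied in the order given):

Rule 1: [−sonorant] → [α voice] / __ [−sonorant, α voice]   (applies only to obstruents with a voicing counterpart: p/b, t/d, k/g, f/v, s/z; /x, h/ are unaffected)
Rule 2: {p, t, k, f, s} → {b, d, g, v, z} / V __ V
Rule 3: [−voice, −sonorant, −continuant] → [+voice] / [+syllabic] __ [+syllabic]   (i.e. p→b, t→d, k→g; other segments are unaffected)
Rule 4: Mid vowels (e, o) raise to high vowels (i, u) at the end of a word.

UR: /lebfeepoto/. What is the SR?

Rule 1 (regressive voicing assimilation): /b/ precedes the voiceless obstruent /f/, so it devoices to [p] by assimilation. /lebfeepoto/ → lepfeepoto.
Rule 2 (intervocalic voicing): /p/ is a voiceless obstruent between vowels /e/ and /o/, so it voices to [b]. /t/ is a voiceless obstruent between vowels /o/ and /o/, so it voices to [d]. /lepfeepoto/ → lepfeebodo.
Rule 3 (intervocalic voicing): no segment meets the environment; /lepfeebodo/ is unchanged.
Rule 4 (final vowel raising): /o/ is a mid vowel in word-final position, so it raises to [u]. /lepfeebodo/ → lepfeebodu.

lepfeebodu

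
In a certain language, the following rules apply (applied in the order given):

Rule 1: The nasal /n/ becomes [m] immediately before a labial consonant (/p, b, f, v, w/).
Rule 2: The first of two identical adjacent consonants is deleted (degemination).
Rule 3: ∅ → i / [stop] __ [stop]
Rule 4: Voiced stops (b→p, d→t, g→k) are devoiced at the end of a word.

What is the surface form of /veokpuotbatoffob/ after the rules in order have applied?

Rule 1 (nasal place assimilation): no segment meets the environment; /veokpuotbatoffob/ is unchanged.
Rule 2 (degemination): /ff/ is a geminate; the first /f/ deletes. /veokpuotbatoffob/ → veokpuotbatofob.
Rule 3 (stop-cluster i-epenthesis): /k/ and /p/ form a stop–stop cluster, so [i] is inserted between them. /t/ and /b/ form a stop–stop cluster, so [i] is inserted between them. /veokpuotbatofob/ → veokipuotibatofob.
Rule 4 (final devoicing): /b/ is a voiced stop in word-final position, so it devoices to [p]. /veokipuotibatofob/ → veokipuotibatofop.

veokipuotibatofop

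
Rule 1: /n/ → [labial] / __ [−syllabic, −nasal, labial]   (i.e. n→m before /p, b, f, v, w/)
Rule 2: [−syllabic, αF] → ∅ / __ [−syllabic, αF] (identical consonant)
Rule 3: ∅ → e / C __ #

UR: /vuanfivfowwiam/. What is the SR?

Rule 1 (nasal place assimilation): /n/ precedes the labial consonant /f/, so it assimilates in place to [m]. /vuanfivfowwiam/ → vuamfivfowwiam.
Rule 2 (degemination): /ww/ is a geminate; the first /w/ deletes. /vuamfivfowwiam/ → vuamfivfowiam.
Rule 3 (final e-epenthesis): the form ends in the consonant /m/, so [e] is inserted word-finally. /vuamfivfowiam/ → vuamfivfowiame.

vuamfivfowiame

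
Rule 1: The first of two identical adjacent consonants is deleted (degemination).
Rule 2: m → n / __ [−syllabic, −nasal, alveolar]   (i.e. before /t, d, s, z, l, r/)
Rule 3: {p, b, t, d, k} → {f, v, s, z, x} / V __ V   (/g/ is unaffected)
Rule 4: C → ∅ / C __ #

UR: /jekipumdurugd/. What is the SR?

Rule 1 (degemination): no segment meets the environment; /jekipumdurugd/ is unchanged.
Rule 2 (nasal place assimilation): /m/ precedes the alveolar consonant /d/, so it assimilates in place to [n]. /jekipumdurugd/ → jekipundurugd.
Rule 3 (intervocalic spirantization): /k/ is a stop between vowels /e/ and /i/, so it spirantizes to the fricative [x]. /p/ is a stop between vowels /i/ and /u/, so it spirantizes to the fricative [f]. /jekipundurugd/ → jexifundurugd.
Rule 4 (final cluster simplification): /d/ is the second consonant of a word-final cluster /gd/, so it deletes. /jexifundurugd/ → jexifundurug.

jexifundurug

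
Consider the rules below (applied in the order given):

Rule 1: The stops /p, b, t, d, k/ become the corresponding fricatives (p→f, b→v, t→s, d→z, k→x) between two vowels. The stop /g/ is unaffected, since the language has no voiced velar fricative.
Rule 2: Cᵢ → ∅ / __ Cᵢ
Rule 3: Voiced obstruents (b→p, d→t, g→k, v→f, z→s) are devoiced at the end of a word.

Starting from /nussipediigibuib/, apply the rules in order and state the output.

nusifeziigivuip

Rule 1 (intervocalic spirantization): /p/ is a stop between vowels /i/ and /e/, so it spirantizes to the fricative [f]. /d/ is a stop between vowels /e/ and /i/, so it spirantizes to the fricative [z]. /b/ is a stop between vowels /i/ and /u/, so it spirantizes to the fricative [v]. /nussipediigibuib/ → nussifeziigivuib.
Rule 2 (degemination): /ss/ is a geminate; the first /s/ deletes. /nussifeziigivuib/ → nusifeziigivuib.
Rule 3 (final devoicing): /b/ is a voiced obstruent in word-final position, so it devoices to [p]. /nusifeziigivuib/ → nusifeziigivuip.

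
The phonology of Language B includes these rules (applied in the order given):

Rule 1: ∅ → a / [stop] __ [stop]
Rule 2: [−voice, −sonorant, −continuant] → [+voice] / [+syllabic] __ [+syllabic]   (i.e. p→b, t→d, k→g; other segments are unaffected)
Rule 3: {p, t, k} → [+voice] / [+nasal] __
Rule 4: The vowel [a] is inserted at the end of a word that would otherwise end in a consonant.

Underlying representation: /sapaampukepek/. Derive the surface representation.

Rule 1 (stop-cluster a-epenthesis): no segment meets the environment; /sapaampukepek/ is unchanged.
Rule 2 (intervocalic voicing): /p/ is a voiceless stop between vowels /a/ and /a/, so it voices to [b]. /k/ is a voiceless stop between vowels /u/ and /e/, so it voices to [g]. /p/ is a voiceless stop between vowels /e/ and /e/, so it voices to [b]. /sapaampukepek/ → sabaampugebek.
Rule 3 (post-nasal voicing): /p/ is a voiceless stop immediately after the nasal /m/, so it voices to [b]. /sabaampugebek/ → sabaambugebek.
Rule 4 (final a-epenthesis): the form ends in the consonant /k/, so [a] is inserted word-finally. /sabaambugebek/ → sabaambugebeka.

sabaambugebeka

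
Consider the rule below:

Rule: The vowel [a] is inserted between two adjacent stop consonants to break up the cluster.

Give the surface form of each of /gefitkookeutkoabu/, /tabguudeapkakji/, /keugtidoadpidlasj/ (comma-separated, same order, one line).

gefitakookeutakoabu, tabaguudeapakakji, keugatidoadapidlasj

/gefitkookeutkoabu/: /t/ and /k/ form a stop–stop cluster, so [a] is inserted between them. /t/ and /k/ form a stop–stop cluster, so [a] is inserted between them. → [gefitakookeutakoabu].
/tabguudeapkakji/: /b/ and /g/ form a stop–stop cluster, so [a] is inserted between them. /p/ and /k/ form a stop–stop cluster, so [a] is inserted between them. → [tabaguudeapakakji].
/keugtidoadpidlasj/: /g/ and /t/ form a stop–stop cluster, so [a] is inserted between them. /d/ and /p/ form a stop–stop cluster, so [a] is inserted between them. → [keugatidoadapidlasj].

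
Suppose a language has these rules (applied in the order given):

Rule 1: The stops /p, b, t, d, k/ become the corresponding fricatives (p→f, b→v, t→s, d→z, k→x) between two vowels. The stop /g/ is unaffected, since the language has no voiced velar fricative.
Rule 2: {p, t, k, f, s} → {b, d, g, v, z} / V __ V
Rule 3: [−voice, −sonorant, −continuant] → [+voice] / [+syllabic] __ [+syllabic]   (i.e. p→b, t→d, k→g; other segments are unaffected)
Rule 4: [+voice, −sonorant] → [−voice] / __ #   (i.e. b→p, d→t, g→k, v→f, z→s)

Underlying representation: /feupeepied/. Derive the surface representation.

feuveeviet

Rule 1 (intervocalic spirantization): /p/ is a stop between vowels /u/ and /e/, so it spirantizes to the fricative [f]. /p/ is a stop between vowels /e/ and /i/, so it spirantizes to the fricative [f]. /feupeepied/ → feufeefied.
Rule 2 (intervocalic voicing): /f/ is a voiceless obstruent between vowels /u/ and /e/, so it voices to [v]. /f/ is a voiceless obstruent between vowels /e/ and /i/, so it voices to [v]. /feufeefied/ → feuveevied.
Rule 3 (intervocalic voicing): no segment meets the environment; /feuveevied/ is unchanged.
Rule 4 (final devoicing): /d/ is a voiced obstruent in word-final position, so it devoices to [t]. /feuveevied/ → feuveeviet.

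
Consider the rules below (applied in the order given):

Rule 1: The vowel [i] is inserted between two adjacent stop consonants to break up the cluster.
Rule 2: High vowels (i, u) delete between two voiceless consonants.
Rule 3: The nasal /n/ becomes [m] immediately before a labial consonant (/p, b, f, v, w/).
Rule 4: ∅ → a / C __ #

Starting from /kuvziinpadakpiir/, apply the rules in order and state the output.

kuvziimpadakpiira

Rule 1 (stop-cluster i-epenthesis): /k/ and /p/ form a stop–stop cluster, so [i] is inserted between them. /kuvziinpadakpiir/ → kuvziinpadakipiir.
Rule 2 (high vowel syncope): /i/ is a high vowel flanked by voiceless consonants /k/ and /p/, so it deletes. /kuvziinpadakipiir/ → kuvziinpadakpiir.
Rule 3 (nasal place assimilation): /n/ precedes the labial consonant /p/, so it assimilates in place to [m]. /kuvziinpadakpiir/ → kuvziimpadakpiir.
Rule 4 (final a-epenthesis): the form ends in the consonant /r/, so [a] is inserted word-finally. /kuvziimpadakpiir/ → kuvziimpadakpiira.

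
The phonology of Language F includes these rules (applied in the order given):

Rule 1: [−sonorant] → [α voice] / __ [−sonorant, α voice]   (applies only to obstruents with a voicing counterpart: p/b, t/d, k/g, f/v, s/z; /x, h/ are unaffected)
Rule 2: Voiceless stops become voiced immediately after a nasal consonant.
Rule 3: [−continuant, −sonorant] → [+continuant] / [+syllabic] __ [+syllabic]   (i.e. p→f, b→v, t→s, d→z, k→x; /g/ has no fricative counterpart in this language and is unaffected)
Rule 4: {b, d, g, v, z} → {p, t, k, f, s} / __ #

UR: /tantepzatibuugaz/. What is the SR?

Rule 1 (regressive voicing assimilation): /p/ precedes the voiced obstruent /z/, so it voices to [b] by assimilation. /tantepzatibuugaz/ → tantebzatibuugaz.
Rule 2 (post-nasal voicing): /t/ is a voiceless stop immediately after the nasal /n/, so it voices to [d]. /tantebzatibuugaz/ → tandebzatibuugaz.
Rule 3 (intervocalic spirantization): /t/ is a stop between vowels /a/ and /i/, so it spirantizes to the fricative [s]. /b/ is a stop between vowels /i/ and /u/, so it spirantizes to the fricative [v]. /tandebzatibuugaz/ → tandebzasivuugaz.
Rule 4 (final devoicing): /z/ is a voiced obstruent in word-final position, so it devoices to [s]. /tandebzasivuugaz/ → tandebzasivuugas.

tandebzasivuugas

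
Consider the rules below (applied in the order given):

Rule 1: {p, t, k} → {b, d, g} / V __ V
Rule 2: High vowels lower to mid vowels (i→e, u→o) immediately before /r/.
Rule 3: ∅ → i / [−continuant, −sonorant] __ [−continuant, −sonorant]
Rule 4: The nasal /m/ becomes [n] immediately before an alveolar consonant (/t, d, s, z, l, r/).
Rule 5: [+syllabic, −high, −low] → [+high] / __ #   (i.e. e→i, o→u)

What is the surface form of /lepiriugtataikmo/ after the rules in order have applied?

Rule 1 (intervocalic voicing): /p/ is a voiceless stop between vowels /e/ and /i/, so it voices to [b]. /t/ is a voiceless stop between vowels /a/ and /a/, so it voices to [d]. /lepiriugtataikmo/ → lebiriugtadaikmo.
Rule 2 (pre-rhotic lowering): /i/ is a high vowel immediately before /r/, so it lowers to [e]. /lebiriugtadaikmo/ → leberiugtadaikmo.
Rule 3 (stop-cluster i-epenthesis): /g/ and /t/ form a stop–stop cluster, so [i] is inserted between them. /leberiugtadaikmo/ → leberiugitadaikmo.
Rule 4 (nasal place assimilation): no segment meets the environment; /leberiugitadaikmo/ is unchanged.
Rule 5 (final vowel raising): /o/ is a mid vowel in word-final position, so it raises to [u]. /leberiugitadaikmo/ → leberiugitadaikmu.

leberiugitadaikmu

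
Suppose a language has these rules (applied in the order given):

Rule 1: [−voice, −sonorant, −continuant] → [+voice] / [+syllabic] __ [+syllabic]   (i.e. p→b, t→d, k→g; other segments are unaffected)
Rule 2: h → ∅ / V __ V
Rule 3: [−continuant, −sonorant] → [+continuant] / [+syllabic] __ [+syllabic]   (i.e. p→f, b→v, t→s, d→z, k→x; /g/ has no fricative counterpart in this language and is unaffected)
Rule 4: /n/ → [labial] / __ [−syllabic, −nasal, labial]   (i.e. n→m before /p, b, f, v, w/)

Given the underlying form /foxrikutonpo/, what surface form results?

foxriguzompo

Rule 1 (intervocalic voicing): /k/ is a voiceless stop between vowels /i/ and /u/, so it voices to [g]. /t/ is a voiceless stop between vowels /u/ and /o/, so it voices to [d]. /foxrikutonpo/ → foxrigudonpo.
Rule 2 (intervocalic h-deletion): no segment meets the environment; /foxrigudonpo/ is unchanged.
Rule 3 (intervocalic spirantization): /d/ is a stop between vowels /u/ and /o/, so it spirantizes to the fricative [z]. /foxrigudonpo/ → foxriguzonpo.
Rule 4 (nasal place assimilation): /n/ precedes the labial consonant /p/, so it assimilates in place to [m]. /foxriguzonpo/ → foxriguzompo.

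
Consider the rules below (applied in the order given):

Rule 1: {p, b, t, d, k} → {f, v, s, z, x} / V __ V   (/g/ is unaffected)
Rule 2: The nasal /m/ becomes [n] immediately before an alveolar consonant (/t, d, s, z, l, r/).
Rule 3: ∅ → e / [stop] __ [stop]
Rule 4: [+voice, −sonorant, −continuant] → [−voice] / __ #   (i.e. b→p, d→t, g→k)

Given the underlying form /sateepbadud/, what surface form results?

saseepebazut

Rule 1 (intervocalic spirantization): /t/ is a stop between vowels /a/ and /e/, so it spirantizes to the fricative [s]. /d/ is a stop between vowels /a/ and /u/, so it spirantizes to the fricative [z]. /sateepbadud/ → saseepbazud.
Rule 2 (nasal place assimilation): no segment meets the environment; /saseepbazud/ is unchanged.
Rule 3 (stop-cluster e-epenthesis): /p/ and /b/ form a stop–stop cluster, so [e] is inserted between them. /saseepbazud/ → saseepebazud.
Rule 4 (final devoicing): /d/ is a voiced stop in word-final position, so it devoices to [t]. /saseepebazud/ → saseepebazut.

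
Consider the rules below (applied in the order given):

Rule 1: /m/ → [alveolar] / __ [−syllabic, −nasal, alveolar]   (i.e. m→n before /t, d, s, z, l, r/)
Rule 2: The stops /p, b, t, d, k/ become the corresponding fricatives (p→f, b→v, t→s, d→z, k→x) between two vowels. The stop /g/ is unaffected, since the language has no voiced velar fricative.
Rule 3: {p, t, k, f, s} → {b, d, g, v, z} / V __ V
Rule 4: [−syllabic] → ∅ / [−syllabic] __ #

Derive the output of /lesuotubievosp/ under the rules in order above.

lezuozuvievos

Rule 1 (nasal place assimilation): no segment meets the environment; /lesuotubievosp/ is unchanged.
Rule 2 (intervocalic spirantization): /t/ is a stop between vowels /o/ and /u/, so it spirantizes to the fricative [s]. /b/ is a stop between vowels /u/ and /i/, so it spirantizes to the fricative [v]. /lesuotubievosp/ → lesuosuvievosp.
Rule 3 (intervocalic voicing): /s/ is a voiceless obstruent between vowels /e/ and /u/, so it voices to [z]. /s/ is a voiceless obstruent between vowels /o/ and /u/, so it voices to [z]. /lesuosuvievosp/ → lezuozuvievosp.
Rule 4 (final cluster simplification): /p/ is the second consonant of a word-final cluster /sp/, so it deletes. /lezuozuvievosp/ → lezuozuvievos.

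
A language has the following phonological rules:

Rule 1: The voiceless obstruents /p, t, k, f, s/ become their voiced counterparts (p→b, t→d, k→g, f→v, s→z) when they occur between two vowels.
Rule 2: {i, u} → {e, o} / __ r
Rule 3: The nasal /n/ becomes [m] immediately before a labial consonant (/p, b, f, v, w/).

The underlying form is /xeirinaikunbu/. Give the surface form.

xeerinaigumbu

Rule 1 (intervocalic voicing): /k/ is a voiceless obstruent between vowels /i/ and /u/, so it voices to [g]. /xeirinaikunbu/ → xeirinaigunbu.
Rule 2 (pre-rhotic lowering): /i/ is a high vowel immediately before /r/, so it lowers to [e]. /xeirinaigunbu/ → xeerinaigunbu.
Rule 3 (nasal place assimilation): /n/ precedes the labial consonant /b/, so it assimilates in place to [m]. /xeerinaigunbu/ → xeerinaigumbu.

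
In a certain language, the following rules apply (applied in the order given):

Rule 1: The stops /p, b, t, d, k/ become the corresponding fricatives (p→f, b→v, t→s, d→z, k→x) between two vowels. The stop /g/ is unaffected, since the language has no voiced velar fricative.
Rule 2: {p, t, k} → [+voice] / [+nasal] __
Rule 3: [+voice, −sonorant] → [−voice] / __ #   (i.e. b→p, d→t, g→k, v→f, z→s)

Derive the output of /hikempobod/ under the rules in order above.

hixembovot

Rule 1 (intervocalic spirantization): /k/ is a stop between vowels /i/ and /e/, so it spirantizes to the fricative [x]. /b/ is a stop between vowels /o/ and /o/, so it spirantizes to the fricative [v]. /hikempobod/ → hixempovod.
Rule 2 (post-nasal voicing): /p/ is a voiceless stop immediately after the nasal /m/, so it voices to [b]. /hixempovod/ → hixembovod.
Rule 3 (final devoicing): /d/ is a voiced obstruent in word-final position, so it devoices to [t]. /hixembovod/ → hixembovot.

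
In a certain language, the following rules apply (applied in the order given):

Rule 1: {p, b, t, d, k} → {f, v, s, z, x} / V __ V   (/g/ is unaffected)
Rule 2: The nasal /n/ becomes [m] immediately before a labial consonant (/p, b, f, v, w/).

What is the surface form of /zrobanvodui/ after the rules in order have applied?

zrovamvozui

Rule 1 (intervocalic spirantization): /b/ is a stop between vowels /o/ and /a/, so it spirantizes to the fricative [v]. /d/ is a stop between vowels /o/ and /u/, so it spirantizes to the fricative [z]. /zrobanvodui/ → zrovanvozui.
Rule 2 (nasal place assimilation): /n/ precedes the labial consonant /v/, so it assimilates in place to [m]. /zrovanvozui/ → zrovamvozui.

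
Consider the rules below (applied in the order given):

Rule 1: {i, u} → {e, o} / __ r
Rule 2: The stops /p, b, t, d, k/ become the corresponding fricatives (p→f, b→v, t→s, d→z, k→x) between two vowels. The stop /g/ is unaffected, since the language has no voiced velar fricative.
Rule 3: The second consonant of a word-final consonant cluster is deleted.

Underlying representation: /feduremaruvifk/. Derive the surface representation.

fezoremaruvif

Rule 1 (pre-rhotic lowering): /u/ is a high vowel immediately before /r/, so it lowers to [o]. /feduremaruvifk/ → fedoremaruvifk.
Rule 2 (intervocalic spirantization): /d/ is a stop between vowels /e/ and /o/, so it spirantizes to the fricative [z]. /fedoremaruvifk/ → fezoremaruvifk.
Rule 3 (final cluster simplification): /k/ is the second consonant of a word-final cluster /fk/, so it deletes. /fezoremaruvifk/ → fezoremaruvif.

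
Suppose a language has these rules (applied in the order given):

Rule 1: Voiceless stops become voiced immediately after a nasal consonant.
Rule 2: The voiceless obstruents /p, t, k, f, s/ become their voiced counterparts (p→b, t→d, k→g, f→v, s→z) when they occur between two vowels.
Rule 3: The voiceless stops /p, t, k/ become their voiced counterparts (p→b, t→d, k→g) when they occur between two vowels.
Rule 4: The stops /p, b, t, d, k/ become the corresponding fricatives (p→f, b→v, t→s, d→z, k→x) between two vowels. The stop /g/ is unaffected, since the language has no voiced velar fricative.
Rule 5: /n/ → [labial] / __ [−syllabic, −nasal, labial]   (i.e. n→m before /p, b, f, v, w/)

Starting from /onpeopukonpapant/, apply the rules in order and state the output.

ombeovugombavand

Rule 1 (post-nasal voicing): /p/ is a voiceless stop immediately after the nasal /n/, so it voices to [b]. /p/ is a voiceless stop immediately after the nasal /n/, so it voices to [b]. /t/ is a voiceless stop immediately after the nasal /n/, so it voices to [d]. /onpeopukonpapant/ → onbeopukonbapand.
Rule 2 (intervocalic voicing): /p/ is a voiceless obstruent between vowels /o/ and /u/, so it voices to [b]. /k/ is a voiceless obstruent between vowels /u/ and /o/, so it voices to [g]. /p/ is a voiceless obstruent between vowels /a/ and /a/, so it voices to [b]. /onbeopukonbapand/ → onbeobugonbaband.
Rule 3 (intervocalic voicing): no segment meets the environment; /onbeobugonbaband/ is unchanged.
Rule 4 (intervocalic spirantization): /b/ is a stop between vowels /o/ and /u/, so it spirantizes to the fricative [v]. /b/ is a stop between vowels /a/ and /a/, so it spirantizes to the fricative [v]. /onbeobugonbaband/ → onbeovugonbavand.
Rule 5 (nasal place assimilation): /n/ precedes the labial consonant /b/, so it assimilates in place to [m]. /n/ precedes the labial consonant /b/, so it assimilates in place to [m]. /onbeovugonbavand/ → ombeovugombavand.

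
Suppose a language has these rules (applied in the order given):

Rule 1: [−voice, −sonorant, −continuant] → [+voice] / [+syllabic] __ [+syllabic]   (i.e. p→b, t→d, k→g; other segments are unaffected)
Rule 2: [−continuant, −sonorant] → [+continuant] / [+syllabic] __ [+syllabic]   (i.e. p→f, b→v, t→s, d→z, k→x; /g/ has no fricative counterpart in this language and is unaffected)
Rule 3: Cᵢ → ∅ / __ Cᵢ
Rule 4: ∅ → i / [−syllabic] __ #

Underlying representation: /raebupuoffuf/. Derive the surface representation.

raevuvuofufi

Rule 1 (intervocalic voicing): /p/ is a voiceless stop between vowels /u/ and /u/, so it voices to [b]. /raebupuoffuf/ → raebubuoffuf.
Rule 2 (intervocalic spirantization): /b/ is a stop between vowels /e/ and /u/, so it spirantizes to the fricative [v]. /b/ is a stop between vowels /u/ and /u/, so it spirantizes to the fricative [v]. /raebubuoffuf/ → raevuvuoffuf.
Rule 3 (degemination): /ff/ is a geminate; the first /f/ deletes. /raevuvuoffuf/ → raevuvuofuf.
Rule 4 (final i-epenthesis): the form ends in the consonant /f/, so [i] is inserted word-finally. /raevuvuofuf/ → raevuvuofufi.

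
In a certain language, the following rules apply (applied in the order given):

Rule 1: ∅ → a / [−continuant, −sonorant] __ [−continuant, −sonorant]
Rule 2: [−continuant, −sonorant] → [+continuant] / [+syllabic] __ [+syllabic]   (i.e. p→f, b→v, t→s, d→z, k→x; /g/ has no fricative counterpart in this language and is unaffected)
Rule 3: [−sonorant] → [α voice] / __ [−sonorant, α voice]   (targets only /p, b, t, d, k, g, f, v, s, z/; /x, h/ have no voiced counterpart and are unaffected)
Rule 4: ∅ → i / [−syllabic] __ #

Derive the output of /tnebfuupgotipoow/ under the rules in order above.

Rule 1 (stop-cluster a-epenthesis): /p/ and /g/ form a stop–stop cluster, so [a] is inserted between them. /tnebfuupgotipoow/ → tnebfuupagotipoow.
Rule 2 (intervocalic spirantization): /p/ is a stop between vowels /u/ and /a/, so it spirantizes to the fricative [f]. /t/ is a stop between vowels /o/ and /i/, so it spirantizes to the fricative [s]. /p/ is a stop between vowels /i/ and /o/, so it spirantizes to the fricative [f]. /tnebfuupagotipoow/ → tnebfuufagosifoow.
Rule 3 (regressive voicing assimilation): /b/ precedes the voiceless obstruent /f/, so it devoices to [p] by assimilation. /tnebfuufagosifoow/ → tnepfuufagosifoow.
Rule 4 (final i-epenthesis): the form ends in the consonant /w/, so [i] is inserted word-finally. /tnepfuufagosifoow/ → tnepfuufagosifoowi.

tnepfuufagosifoowi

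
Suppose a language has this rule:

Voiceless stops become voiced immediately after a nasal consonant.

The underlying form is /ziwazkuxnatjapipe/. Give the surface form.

ziwazkuxnatjapipe

No segment of /ziwazkuxnatjapipe/ meets the structural description of the rule, so the form surfaces unchanged.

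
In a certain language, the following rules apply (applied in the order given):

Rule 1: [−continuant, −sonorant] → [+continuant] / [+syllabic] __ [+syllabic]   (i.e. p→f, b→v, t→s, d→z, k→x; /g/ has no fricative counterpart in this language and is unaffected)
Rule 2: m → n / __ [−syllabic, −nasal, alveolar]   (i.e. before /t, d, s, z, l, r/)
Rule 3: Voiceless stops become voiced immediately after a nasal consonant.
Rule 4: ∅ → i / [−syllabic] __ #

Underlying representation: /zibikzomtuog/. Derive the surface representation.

zivikzonduogi

Rule 1 (intervocalic spirantization): /b/ is a stop between vowels /i/ and /i/, so it spirantizes to the fricative [v]. /zibikzomtuog/ → zivikzomtuog.
Rule 2 (nasal place assimilation): /m/ precedes the alveolar consonant /t/, so it assimilates in place to [n]. /zivikzomtuog/ → zivikzontuog.
Rule 3 (post-nasal voicing): /t/ is a voiceless stop immediately after the nasal /n/, so it voices to [d]. /zivikzontuog/ → zivikzonduog.
Rule 4 (final i-epenthesis): the form ends in the consonant /g/, so [i] is inserted word-finally. /zivikzonduog/ → zivikzonduogi.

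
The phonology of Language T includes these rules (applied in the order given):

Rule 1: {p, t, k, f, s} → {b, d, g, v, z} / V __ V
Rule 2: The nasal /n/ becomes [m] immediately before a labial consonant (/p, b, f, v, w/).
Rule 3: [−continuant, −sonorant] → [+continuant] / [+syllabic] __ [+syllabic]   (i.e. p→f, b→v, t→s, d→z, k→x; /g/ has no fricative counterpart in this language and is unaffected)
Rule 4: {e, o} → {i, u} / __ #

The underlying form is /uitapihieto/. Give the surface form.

Rule 1 (intervocalic voicing): /t/ is a voiceless obstruent between vowels /i/ and /a/, so it voices to [d]. /p/ is a voiceless obstruent between vowels /a/ and /i/, so it voices to [b]. /t/ is a voiceless obstruent between vowels /e/ and /o/, so it voices to [d]. /uitapihieto/ → uidabihiedo.
Rule 2 (nasal place assimilation): no segment meets the environment; /uidabihiedo/ is unchanged.
Rule 3 (intervocalic spirantization): /d/ is a stop between vowels /i/ and /a/, so it spirantizes to the fricative [z]. /b/ is a stop between vowels /a/ and /i/, so it spirantizes to the fricative [v]. /d/ is a stop between vowels /e/ and /o/, so it spirantizes to the fricative [z]. /uidabihiedo/ → uizavihiezo.
Rule 4 (final vowel raising): /o/ is a mid vowel in word-final position, so it raises to [u]. /uizavihiezo/ → uizavihiezu.

uizavihiezu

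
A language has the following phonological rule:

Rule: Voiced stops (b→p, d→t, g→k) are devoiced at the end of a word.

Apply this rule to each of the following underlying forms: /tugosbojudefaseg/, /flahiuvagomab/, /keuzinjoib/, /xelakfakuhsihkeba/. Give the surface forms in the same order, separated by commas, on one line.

/tugosbojudefaseg/: /g/ is a voiced stop in word-final position, so it devoices to [k]. → [tugosbojudefasek].
/flahiuvagomab/: /b/ is a voiced stop in word-final position, so it devoices to [p]. → [flahiuvagomap].
/keuzinjoib/: /b/ is a voiced stop in word-final position, so it devoices to [p]. → [keuzinjoip].
/xelakfakuhsihkeba/: the rule's environment is not met; surfaces unchanged as [xelakfakuhsihkeba].

tugosbojudefasek, flahiuvagomap, keuzinjoip, xelakfakuhsihkeba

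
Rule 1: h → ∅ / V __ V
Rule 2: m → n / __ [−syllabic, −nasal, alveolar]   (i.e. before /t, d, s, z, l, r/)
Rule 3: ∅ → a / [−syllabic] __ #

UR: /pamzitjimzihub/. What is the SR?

panzitjinziuba

Rule 1 (intervocalic h-deletion): /h/ occurs between vowels /i/ and /u/, so it deletes. /pamzitjimzihub/ → pamzitjimziub.
Rule 2 (nasal place assimilation): /m/ precedes the alveolar consonant /z/, so it assimilates in place to [n]. /m/ precedes the alveolar consonant /z/, so it assimilates in place to [n]. /pamzitjimziub/ → panzitjinziub.
Rule 3 (final a-epenthesis): the form ends in the consonant /b/, so [a] is inserted word-finally. /panzitjinziub/ → panzitjinziuba.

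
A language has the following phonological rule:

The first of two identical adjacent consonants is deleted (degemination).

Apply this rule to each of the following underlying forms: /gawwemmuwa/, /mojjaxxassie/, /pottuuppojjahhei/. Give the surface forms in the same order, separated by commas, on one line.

/gawwemmuwa/: /ww/ is a geminate; the first /w/ deletes. /mm/ is a geminate; the first /m/ deletes. → [gawemuwa].
/mojjaxxassie/: /jj/ is a geminate; the first /j/ deletes. /xx/ is a geminate; the first /x/ deletes. /ss/ is a geminate; the first /s/ deletes. → [mojaxasie].
/pottuuppojjahhei/: /tt/ is a geminate; the first /t/ deletes. /pp/ is a geminate; the first /p/ deletes. /jj/ is a geminate; the first /j/ deletes. /hh/ is a geminate; the first /h/ deletes. → [potuupojahei].

gawemuwa, mojaxasie, potuupojahei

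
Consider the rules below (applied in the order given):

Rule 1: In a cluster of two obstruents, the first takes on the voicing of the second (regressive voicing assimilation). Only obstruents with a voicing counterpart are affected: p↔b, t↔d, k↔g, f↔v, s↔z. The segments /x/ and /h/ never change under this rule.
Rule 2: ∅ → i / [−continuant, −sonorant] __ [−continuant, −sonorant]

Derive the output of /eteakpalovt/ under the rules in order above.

eteakipaloft

Rule 1 (regressive voicing assimilation): /v/ precedes the voiceless obstruent /t/, so it devoices to [f] by assimilation. /eteakpalovt/ → eteakpaloft.
Rule 2 (stop-cluster i-epenthesis): /k/ and /p/ form a stop–stop cluster, so [i] is inserted between them. /eteakpaloft/ → eteakipaloft.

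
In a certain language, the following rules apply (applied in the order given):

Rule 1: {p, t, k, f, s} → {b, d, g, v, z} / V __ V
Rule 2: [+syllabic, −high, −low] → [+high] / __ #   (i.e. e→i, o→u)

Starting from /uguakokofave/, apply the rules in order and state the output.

uguagogovavi

Rule 1 (intervocalic voicing): /k/ is a voiceless obstruent between vowels /a/ and /o/, so it voices to [g]. /k/ is a voiceless obstruent between vowels /o/ and /o/, so it voices to [g]. /f/ is a voiceless obstruent between vowels /o/ and /a/, so it voices to [v]. /uguakokofave/ → uguagogovave.
Rule 2 (final vowel raising): /e/ is a mid vowel in word-final position, so it raises to [i]. /uguagogovave/ → uguagogovavi.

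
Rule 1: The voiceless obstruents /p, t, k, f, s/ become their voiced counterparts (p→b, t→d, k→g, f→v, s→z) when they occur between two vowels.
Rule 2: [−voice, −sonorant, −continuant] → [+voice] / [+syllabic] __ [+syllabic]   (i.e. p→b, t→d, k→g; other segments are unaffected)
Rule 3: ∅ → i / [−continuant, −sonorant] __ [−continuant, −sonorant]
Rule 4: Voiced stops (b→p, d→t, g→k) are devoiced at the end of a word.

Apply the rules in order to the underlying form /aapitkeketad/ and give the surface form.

Rule 1 (intervocalic voicing): /p/ is a voiceless obstruent between vowels /a/ and /i/, so it voices to [b]. /k/ is a voiceless obstruent between vowels /e/ and /e/, so it voices to [g]. /t/ is a voiceless obstruent between vowels /e/ and /a/, so it voices to [d]. /aapitkeketad/ → aabitkegedad.
Rule 2 (intervocalic voicing): no segment meets the environment; /aabitkegedad/ is unchanged.
Rule 3 (stop-cluster i-epenthesis): /t/ and /k/ form a stop–stop cluster, so [i] is inserted between them. /aabitkegedad/ → aabitikegedad.
Rule 4 (final devoicing): /d/ is a voiced stop in word-final position, so it devoices to [t]. /aabitikegedad/ → aabitikegedat.

aabitikegedat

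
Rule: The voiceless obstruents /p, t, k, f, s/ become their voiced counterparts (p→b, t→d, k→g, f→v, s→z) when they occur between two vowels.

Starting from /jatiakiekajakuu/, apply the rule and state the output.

jadiagiegajaguu

/t/ is a voiceless obstruent between vowels /a/ and /i/, so it voices to [d].
/k/ is a voiceless obstruent between vowels /a/ and /i/, so it voices to [g].
/k/ is a voiceless obstruent between vowels /e/ and /a/, so it voices to [g].
/k/ is a voiceless obstruent between vowels /a/ and /u/, so it voices to [g].
Surface form: [jadiagiegajaguu].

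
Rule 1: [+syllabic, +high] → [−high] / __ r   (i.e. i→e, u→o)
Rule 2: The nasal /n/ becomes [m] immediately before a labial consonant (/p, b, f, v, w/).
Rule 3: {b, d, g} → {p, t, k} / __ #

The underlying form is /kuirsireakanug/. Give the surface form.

kuersereakanuk

Rule 1 (pre-rhotic lowering): /i/ is a high vowel immediately before /r/, so it lowers to [e]. /i/ is a high vowel immediately before /r/, so it lowers to [e]. /kuirsireakanug/ → kuersereakanug.
Rule 2 (nasal place assimilation): no segment meets the environment; /kuersereakanug/ is unchanged.
Rule 3 (final devoicing): /g/ is a voiced stop in word-final position, so it devoices to [k]. /kuersereakanug/ → kuersereakanuk.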